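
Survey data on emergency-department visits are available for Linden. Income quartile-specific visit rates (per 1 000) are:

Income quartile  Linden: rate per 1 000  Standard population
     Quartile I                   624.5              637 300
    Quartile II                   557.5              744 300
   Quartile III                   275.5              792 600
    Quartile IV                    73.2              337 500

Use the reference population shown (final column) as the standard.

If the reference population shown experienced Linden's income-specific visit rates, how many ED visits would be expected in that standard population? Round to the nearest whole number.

Expected ED visits = Σ (standard pop × income-specific rate ÷ 1 000)
= 637 300×624.5/1 000 + 744 300×557.5/1 000 + 792 600×275.5/1 000 + 337 500×73.2/1 000
= 397993.85 + 414947.25 + 218361.30 + 24705.00 = 1056007.40.

1056007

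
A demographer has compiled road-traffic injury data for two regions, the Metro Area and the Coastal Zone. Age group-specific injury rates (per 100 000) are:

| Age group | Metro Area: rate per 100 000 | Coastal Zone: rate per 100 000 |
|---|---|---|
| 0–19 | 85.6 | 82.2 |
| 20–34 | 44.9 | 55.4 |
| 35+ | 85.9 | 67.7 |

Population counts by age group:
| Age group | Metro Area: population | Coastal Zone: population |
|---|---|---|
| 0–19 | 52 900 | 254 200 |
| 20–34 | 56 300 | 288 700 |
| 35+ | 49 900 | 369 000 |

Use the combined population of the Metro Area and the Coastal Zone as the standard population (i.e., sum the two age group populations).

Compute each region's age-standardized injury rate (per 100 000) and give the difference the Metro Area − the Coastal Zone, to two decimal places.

Combined standard total = 1 071 000; weights = 0.2867, 0.3221, 0.3911.
The Metro Area: 0.2867×85.6 + 0.3221×44.9 + 0.3911×85.9 = 72.6067 per 100 000.
The Coastal Zone: 0.2867×82.2 + 0.3221×55.4 + 0.3911×67.7 = 67.8956 per 100 000.
Difference = 72.6067 − 67.8956 = 4.7111.

4.71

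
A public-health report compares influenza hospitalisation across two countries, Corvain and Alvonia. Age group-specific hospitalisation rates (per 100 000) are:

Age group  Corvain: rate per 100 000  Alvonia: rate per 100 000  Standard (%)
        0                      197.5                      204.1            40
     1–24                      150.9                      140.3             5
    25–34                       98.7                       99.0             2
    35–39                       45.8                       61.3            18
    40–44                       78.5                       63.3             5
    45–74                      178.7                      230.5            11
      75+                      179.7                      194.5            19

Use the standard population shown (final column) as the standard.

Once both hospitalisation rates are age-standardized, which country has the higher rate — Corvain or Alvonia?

Standard weights: 0.40, 0.05, 0.02, 0.18, 0.05, 0.11, 0.19.
Corvain: 0.4000×197.5 + 0.0500×150.9 + 0.0200×98.7 + 0.1800×45.8 + 0.0500×78.5 + 0.1100×178.7 + 0.1900×179.7 = 154.4880 per 100 000.
Alvonia: 0.4000×204.1 + 0.0500×140.3 + 0.0200×99.0 + 0.1800×61.3 + 0.0500×63.3 + 0.1100×230.5 + 0.1900×194.5 = 167.1440 per 100 000.

Alvonia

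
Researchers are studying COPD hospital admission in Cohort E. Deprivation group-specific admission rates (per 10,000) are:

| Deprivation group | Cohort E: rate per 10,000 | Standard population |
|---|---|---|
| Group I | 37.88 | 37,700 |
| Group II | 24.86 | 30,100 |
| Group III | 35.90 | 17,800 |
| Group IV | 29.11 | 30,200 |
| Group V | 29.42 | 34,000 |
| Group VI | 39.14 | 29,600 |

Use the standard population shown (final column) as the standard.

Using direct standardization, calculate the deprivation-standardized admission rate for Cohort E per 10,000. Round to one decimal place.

Standard total = 179,400; weights = 0.2101, 0.1678, 0.0992, 0.1683, 0.1895, 0.1650.
Standardized rate: 0.2101×37.88 + 0.1678×24.86 + 0.0992×35.90 + 0.1683×29.11 + 0.1895×29.42 + 0.1650×39.14 = 32.6272 per 10,000.

32.6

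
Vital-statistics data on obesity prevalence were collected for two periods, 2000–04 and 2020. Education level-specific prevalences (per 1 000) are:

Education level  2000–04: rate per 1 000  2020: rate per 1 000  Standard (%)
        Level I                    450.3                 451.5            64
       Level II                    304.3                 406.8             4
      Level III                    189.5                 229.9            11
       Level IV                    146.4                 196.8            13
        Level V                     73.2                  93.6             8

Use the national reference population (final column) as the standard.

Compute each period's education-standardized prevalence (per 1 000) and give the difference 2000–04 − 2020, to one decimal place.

-17.5

Standard weights: 0.64, 0.04, 0.11, 0.13, 0.08.
2000–04: 0.6400×450.3 + 0.0400×304.3 + 0.1100×189.5 + 0.1300×146.4 + 0.0800×73.2 = 346.0970 per 1 000.
2020: 0.6400×451.5 + 0.0400×406.8 + 0.1100×229.9 + 0.1300×196.8 + 0.0800×93.6 = 363.5930 per 1 000.
Difference = 346.0970 − 363.5930 = -17.4960.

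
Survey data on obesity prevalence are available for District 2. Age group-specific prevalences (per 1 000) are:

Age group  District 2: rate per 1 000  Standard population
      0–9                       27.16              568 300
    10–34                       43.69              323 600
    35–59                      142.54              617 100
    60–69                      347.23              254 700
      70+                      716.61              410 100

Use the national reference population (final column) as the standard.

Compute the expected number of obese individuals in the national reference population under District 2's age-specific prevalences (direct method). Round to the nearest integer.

499856

Expected obese individuals = Σ (standard pop × age-specific rate ÷ 1 000)
= 568 300×27.16/1 000 + 323 600×43.69/1 000 + 617 100×142.54/1 000 + 254 700×347.23/1 000 + 410 100×716.61/1 000
= 15435.03 + 14138.08 + 87961.43 + 88439.48 + 293881.76 = 499855.79.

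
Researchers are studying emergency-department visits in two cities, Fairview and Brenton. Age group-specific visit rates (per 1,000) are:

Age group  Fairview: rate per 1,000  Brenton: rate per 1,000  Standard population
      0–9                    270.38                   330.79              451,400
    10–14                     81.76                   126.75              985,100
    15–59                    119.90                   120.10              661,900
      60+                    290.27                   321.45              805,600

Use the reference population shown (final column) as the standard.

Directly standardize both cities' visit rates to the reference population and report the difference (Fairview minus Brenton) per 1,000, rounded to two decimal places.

Standard total = 2,904,000; weights = 0.1554, 0.3392, 0.2279, 0.2774.
Fairview: 0.1554×270.38 + 0.3392×81.76 + 0.2279×119.90 + 0.2774×290.27 = 177.6152 per 1,000.
Brenton: 0.1554×330.79 + 0.3392×126.75 + 0.2279×120.10 + 0.2774×321.45 = 210.9622 per 1,000.
Difference = 177.6152 − 210.9622 = -33.3470.

-33.35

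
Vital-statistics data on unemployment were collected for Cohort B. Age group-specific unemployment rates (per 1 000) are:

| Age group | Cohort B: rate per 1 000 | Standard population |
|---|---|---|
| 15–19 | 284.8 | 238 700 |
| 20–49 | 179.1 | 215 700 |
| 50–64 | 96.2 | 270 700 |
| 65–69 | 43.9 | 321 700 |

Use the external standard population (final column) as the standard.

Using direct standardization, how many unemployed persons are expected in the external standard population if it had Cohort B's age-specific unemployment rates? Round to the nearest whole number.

Expected unemployed persons = Σ (standard pop × age-specific rate ÷ 1 000)
= 238 700×284.8/1 000 + 215 700×179.1/1 000 + 270 700×96.2/1 000 + 321 700×43.9/1 000
= 67981.76 + 38631.87 + 26041.34 + 14122.63 = 146777.60.

146778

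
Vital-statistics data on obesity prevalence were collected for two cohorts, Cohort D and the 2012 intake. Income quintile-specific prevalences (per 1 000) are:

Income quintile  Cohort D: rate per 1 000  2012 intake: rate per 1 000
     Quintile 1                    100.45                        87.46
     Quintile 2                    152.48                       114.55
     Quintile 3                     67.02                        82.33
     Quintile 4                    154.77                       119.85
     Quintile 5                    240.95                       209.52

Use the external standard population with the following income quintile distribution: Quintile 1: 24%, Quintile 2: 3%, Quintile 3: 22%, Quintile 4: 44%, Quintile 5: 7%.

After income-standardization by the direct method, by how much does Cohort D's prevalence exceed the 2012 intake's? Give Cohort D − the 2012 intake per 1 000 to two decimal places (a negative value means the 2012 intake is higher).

18.45

Standard weights: 0.24, 0.03, 0.22, 0.44, 0.07.
Cohort D: 0.2400×100.45 + 0.0300×152.48 + 0.2200×67.02 + 0.4400×154.77 + 0.0700×240.95 = 128.3921 per 1 000.
The 2012 intake: 0.2400×87.46 + 0.0300×114.55 + 0.2200×82.33 + 0.4400×119.85 + 0.0700×209.52 = 109.9399 per 1 000.
Difference = 128.3921 − 109.9399 = 18.4522.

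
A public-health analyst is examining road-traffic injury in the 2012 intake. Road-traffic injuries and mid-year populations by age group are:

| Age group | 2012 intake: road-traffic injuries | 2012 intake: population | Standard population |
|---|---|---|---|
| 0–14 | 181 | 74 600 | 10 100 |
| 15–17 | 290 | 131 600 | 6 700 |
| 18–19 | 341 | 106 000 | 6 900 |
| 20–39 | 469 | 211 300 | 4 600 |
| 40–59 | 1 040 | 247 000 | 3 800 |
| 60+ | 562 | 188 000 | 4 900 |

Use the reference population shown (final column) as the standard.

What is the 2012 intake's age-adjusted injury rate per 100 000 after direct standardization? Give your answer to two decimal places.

276.55

Age-specific rates per 100 000 for the 2012 intake: 242.63, 220.36, 321.70, 221.96, 421.05, 298.94.
Standard total = 37 000; weights = 0.2730, 0.1811, 0.1865, 0.1243, 0.1027, 0.1324.
Standardized rate: 0.2730×242.63 + 0.1811×220.36 + 0.1865×321.70 + 0.1243×221.96 + 0.1027×421.05 + 0.1324×298.94 = 276.5540 per 100 000.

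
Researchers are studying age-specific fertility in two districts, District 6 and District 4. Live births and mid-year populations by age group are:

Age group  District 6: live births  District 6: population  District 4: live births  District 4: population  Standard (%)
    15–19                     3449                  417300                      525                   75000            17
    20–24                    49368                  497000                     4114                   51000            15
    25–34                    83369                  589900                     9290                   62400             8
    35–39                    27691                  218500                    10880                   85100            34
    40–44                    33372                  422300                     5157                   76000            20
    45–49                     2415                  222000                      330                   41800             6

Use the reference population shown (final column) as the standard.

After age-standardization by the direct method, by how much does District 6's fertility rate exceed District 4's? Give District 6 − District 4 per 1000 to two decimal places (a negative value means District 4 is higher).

Age-specific rates per 1000 for District 6: 8.265, 99.332, 141.327, 126.732, 79.024, 10.878.
For District 4: 7.000, 80.667, 148.878, 127.850, 67.855, 7.895.
Standard weights: 0.17, 0.15, 0.08, 0.34, 0.20, 0.06.
District 6: 0.1700×8.265 + 0.1500×99.332 + 0.0800×141.327 + 0.3400×126.732 + 0.2000×79.024 + 0.0600×10.878 = 87.1576 per 1000.
District 4: 0.1700×7.000 + 0.1500×80.667 + 0.0800×148.878 + 0.3400×127.850 + 0.2000×67.855 + 0.0600×7.895 = 82.7139 per 1000.
Difference = 87.1576 − 82.7139 = 4.4437.

4.44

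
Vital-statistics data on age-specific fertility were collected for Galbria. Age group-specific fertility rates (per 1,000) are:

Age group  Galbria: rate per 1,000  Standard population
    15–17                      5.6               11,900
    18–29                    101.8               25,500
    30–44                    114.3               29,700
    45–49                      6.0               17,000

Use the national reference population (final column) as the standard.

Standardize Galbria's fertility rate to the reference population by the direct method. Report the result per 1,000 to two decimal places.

Standard total = 84,100; weights = 0.1415, 0.3032, 0.3532, 0.2021.
Standardized rate: 0.1415×5.6 + 0.3032×101.8 + 0.3532×114.3 + 0.2021×6.0 = 73.2372 per 1,000.

73.24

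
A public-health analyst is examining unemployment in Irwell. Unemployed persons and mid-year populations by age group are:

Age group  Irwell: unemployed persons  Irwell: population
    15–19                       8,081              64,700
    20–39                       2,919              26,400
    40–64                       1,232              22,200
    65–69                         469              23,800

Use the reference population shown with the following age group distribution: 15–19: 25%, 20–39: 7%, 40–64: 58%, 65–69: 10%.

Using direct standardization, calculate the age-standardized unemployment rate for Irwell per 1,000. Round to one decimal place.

73.1

Age-specific rates per 1,000 for Irwell: 124.900, 110.568, 55.495, 19.706.
Standard weights: 0.25, 0.07, 0.58, 0.10.
Standardized rate: 0.2500×124.900 + 0.0700×110.568 + 0.5800×55.495 + 0.1000×19.706 = 73.1226 per 1,000.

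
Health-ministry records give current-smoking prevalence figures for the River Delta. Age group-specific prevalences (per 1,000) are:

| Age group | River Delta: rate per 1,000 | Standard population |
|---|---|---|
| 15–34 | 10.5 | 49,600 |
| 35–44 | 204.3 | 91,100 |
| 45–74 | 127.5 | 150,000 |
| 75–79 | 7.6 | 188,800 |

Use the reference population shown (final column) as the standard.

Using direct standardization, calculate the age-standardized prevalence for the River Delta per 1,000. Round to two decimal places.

Standard total = 479,500; weights = 0.1034, 0.1900, 0.3128, 0.3937.
Standardized rate: 0.1034×10.5 + 0.1900×204.3 + 0.3128×127.5 + 0.3937×7.6 = 82.7787 per 1,000.

82.78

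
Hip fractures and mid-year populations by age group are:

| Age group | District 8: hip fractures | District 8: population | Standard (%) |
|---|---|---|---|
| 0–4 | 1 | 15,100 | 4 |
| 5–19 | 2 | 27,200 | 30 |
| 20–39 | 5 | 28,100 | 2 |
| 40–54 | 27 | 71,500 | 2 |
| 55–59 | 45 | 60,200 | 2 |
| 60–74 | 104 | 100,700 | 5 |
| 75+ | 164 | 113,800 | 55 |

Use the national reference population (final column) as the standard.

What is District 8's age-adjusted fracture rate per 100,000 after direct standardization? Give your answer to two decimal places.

89.50

Age-specific rates per 100,000 for District 8: 6.62, 7.35, 17.79, 37.76, 74.75, 103.28, 144.11.
Standard weights: 0.04, 0.30, 0.02, 0.02, 0.02, 0.05, 0.55.
Standardized rate: 0.0400×6.62 + 0.3000×7.35 + 0.0200×17.79 + 0.0200×37.76 + 0.0200×74.75 + 0.0500×103.28 + 0.5500×144.11 = 89.5026 per 100,000.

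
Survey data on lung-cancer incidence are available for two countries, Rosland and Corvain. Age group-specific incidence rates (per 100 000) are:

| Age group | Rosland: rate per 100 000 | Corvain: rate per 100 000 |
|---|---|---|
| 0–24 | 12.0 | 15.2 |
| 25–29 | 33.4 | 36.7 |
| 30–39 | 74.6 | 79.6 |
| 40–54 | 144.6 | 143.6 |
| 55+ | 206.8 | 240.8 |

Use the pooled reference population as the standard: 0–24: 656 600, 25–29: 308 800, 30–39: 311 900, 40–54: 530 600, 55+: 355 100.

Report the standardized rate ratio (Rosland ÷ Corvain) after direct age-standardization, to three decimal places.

Standard total = 2 163 000; weights = 0.3036, 0.1428, 0.1442, 0.2453, 0.1642.
Rosland: 0.3036×12.0 + 0.1428×33.4 + 0.1442×74.6 + 0.2453×144.6 + 0.1642×206.8 = 88.5901 per 100 000.
Corvain: 0.3036×15.2 + 0.1428×36.7 + 0.1442×79.6 + 0.2453×143.6 + 0.1642×240.8 = 96.0900 per 100 000.
Ratio = 88.5901 ÷ 96.0900 = 0.92195.

0.922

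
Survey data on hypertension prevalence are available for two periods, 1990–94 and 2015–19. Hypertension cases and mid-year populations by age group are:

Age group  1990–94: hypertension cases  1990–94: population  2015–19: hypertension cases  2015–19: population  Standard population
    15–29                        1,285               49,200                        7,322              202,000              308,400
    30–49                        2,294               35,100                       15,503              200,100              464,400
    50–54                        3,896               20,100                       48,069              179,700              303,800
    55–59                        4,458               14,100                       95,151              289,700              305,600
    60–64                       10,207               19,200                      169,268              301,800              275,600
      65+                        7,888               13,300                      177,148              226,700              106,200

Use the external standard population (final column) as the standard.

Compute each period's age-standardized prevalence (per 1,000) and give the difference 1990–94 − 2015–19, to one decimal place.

-35.7

Age-specific rates per 1,000 for 1990–94: 26.118, 65.356, 193.831, 316.170, 531.615, 593.083.
For 2015–19: 36.248, 77.476, 267.496, 328.447, 560.861, 781.420.
Standard total = 1,764,000; weights = 0.1748, 0.2633, 0.1722, 0.1732, 0.1562, 0.0602.
1990–94: 0.1748×26.118 + 0.2633×65.356 + 0.1722×193.831 + 0.1732×316.170 + 0.1562×531.615 + 0.0602×593.083 = 228.6916 per 1,000.
2015–19: 0.1748×36.248 + 0.2633×77.476 + 0.1722×267.496 + 0.1732×328.447 + 0.1562×560.861 + 0.0602×781.420 = 264.3750 per 1,000.
Difference = 228.6916 − 264.3750 = -35.6834.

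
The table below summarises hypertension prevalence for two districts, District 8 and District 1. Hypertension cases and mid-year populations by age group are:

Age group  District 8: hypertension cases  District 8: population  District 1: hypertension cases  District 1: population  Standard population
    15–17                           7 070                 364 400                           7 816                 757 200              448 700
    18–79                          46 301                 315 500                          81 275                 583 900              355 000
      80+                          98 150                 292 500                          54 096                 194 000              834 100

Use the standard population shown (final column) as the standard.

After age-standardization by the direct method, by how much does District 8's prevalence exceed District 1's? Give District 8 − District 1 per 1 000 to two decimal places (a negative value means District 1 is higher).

Age-specific rates per 1 000 for District 8: 19.402, 146.754, 335.556.
For District 1: 10.322, 139.193, 278.845.
Standard total = 1 637 800; weights = 0.2740, 0.2168, 0.5093.
District 8: 0.2740×19.402 + 0.2168×146.754 + 0.5093×335.556 = 208.0170 per 1 000.
District 1: 0.2740×10.322 + 0.2168×139.193 + 0.5093×278.845 = 175.0092 per 1 000.
Difference = 208.0170 − 175.0092 = 33.0078.

33.01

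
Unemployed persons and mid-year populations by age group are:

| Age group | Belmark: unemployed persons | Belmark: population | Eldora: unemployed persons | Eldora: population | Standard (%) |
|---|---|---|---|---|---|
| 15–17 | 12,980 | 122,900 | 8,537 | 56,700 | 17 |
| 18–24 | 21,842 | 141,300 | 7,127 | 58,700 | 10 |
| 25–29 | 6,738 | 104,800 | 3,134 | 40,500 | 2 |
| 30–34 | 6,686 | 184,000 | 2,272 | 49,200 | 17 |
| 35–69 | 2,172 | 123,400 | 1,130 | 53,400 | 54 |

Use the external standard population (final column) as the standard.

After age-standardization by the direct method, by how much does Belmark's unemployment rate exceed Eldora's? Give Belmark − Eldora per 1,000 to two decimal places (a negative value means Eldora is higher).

-8.18

Age-specific rates per 1,000 for Belmark: 105.614, 154.579, 64.294, 36.337, 17.601.
For Eldora: 150.564, 121.414, 77.383, 46.179, 21.161.
Standard weights: 0.17, 0.10, 0.02, 0.17, 0.54.
Belmark: 0.1700×105.614 + 0.1000×154.579 + 0.0200×64.294 + 0.1700×36.337 + 0.5400×17.601 = 50.3802 per 1,000.
Eldora: 0.1700×150.564 + 0.1000×121.414 + 0.0200×77.383 + 0.1700×46.179 + 0.5400×21.161 = 58.5624 per 1,000.
Difference = 50.3802 − 58.5624 = -8.1822.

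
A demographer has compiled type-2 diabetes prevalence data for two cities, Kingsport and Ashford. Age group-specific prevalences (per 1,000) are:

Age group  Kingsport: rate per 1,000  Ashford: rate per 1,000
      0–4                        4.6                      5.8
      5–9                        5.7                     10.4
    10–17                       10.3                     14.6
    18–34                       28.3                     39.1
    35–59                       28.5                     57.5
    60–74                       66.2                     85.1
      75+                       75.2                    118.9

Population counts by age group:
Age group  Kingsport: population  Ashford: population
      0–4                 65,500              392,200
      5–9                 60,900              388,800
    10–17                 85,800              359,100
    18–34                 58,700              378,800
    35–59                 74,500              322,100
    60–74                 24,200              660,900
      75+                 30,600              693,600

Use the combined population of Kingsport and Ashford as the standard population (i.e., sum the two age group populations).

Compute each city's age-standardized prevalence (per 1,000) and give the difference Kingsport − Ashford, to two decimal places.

-18.19

Combined standard total = 3,595,700; weights = 0.1273, 0.1251, 0.1237, 0.1217, 0.1103, 0.1905, 0.2014.
Kingsport: 0.1273×4.6 + 0.1251×5.7 + 0.1237×10.3 + 0.1217×28.3 + 0.1103×28.5 + 0.1905×66.2 + 0.2014×75.2 = 36.9188 per 1,000.
Ashford: 0.1273×5.8 + 0.1251×10.4 + 0.1237×14.6 + 0.1217×39.1 + 0.1103×57.5 + 0.1905×85.1 + 0.2014×118.9 = 55.1067 per 1,000.
Difference = 36.9188 − 55.1067 = -18.1879.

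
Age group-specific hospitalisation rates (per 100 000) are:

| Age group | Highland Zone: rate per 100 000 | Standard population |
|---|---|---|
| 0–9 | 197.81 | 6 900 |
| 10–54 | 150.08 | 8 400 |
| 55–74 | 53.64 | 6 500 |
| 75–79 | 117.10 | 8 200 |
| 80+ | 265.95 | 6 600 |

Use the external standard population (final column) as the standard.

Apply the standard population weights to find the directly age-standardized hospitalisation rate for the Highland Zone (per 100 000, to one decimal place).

155.5

Standard total = 36 600; weights = 0.1885, 0.2295, 0.1776, 0.2240, 0.1803.
Standardized rate: 0.1885×197.81 + 0.2295×150.08 + 0.1776×53.64 + 0.2240×117.10 + 0.1803×265.95 = 155.4566 per 100 000.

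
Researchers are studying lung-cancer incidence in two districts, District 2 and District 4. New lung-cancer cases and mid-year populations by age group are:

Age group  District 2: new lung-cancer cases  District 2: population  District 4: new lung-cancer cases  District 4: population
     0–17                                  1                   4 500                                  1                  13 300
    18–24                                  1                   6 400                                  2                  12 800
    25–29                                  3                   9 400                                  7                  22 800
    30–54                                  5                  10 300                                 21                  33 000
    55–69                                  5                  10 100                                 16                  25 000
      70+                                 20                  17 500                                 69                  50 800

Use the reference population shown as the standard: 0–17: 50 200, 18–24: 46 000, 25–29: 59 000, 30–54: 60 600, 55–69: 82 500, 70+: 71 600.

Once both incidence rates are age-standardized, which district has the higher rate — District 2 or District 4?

District 4

Age-specific rates per 100 000 for District 2: 22.22, 15.62, 31.91, 48.54, 49.50, 114.29.
For District 4: 7.52, 15.62, 30.70, 63.64, 64.00, 135.83.
Standard total = 369 900; weights = 0.1357, 0.1244, 0.1595, 0.1638, 0.2230, 0.1936.
District 2: 0.1357×22.22 + 0.1244×15.62 + 0.1595×31.91 + 0.1638×48.54 + 0.2230×49.50 + 0.1936×114.29 = 51.1653 per 100 000.
District 4: 0.1357×7.52 + 0.1244×15.62 + 0.1595×30.70 + 0.1638×63.64 + 0.2230×64.00 + 0.1936×135.83 = 58.8515 per 100 000.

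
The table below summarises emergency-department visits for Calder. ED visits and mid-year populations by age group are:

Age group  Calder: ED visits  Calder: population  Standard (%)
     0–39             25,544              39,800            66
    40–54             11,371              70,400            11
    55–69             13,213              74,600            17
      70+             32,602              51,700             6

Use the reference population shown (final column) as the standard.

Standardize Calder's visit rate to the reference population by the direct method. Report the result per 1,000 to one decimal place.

Age-specific rates per 1,000 for Calder: 641.809, 161.520, 177.118, 630.600.
Standard weights: 0.66, 0.11, 0.17, 0.06.
Standardized rate: 0.6600×641.809 + 0.1100×161.520 + 0.1700×177.118 + 0.0600×630.600 = 509.3072 per 1,000.

509.3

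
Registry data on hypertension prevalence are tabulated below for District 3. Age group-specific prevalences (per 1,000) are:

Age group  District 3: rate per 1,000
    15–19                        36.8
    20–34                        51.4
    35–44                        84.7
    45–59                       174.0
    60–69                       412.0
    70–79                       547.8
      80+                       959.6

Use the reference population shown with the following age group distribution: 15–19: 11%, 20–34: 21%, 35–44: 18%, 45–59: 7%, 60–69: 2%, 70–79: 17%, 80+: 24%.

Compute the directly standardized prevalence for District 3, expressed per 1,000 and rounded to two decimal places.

Standard weights: 0.11, 0.21, 0.18, 0.07, 0.02, 0.17, 0.24.
Standardized rate: 0.1100×36.8 + 0.2100×51.4 + 0.1800×84.7 + 0.0700×174.0 + 0.0200×412.0 + 0.1700×547.8 + 0.2400×959.6 = 373.9380 per 1,000.

373.94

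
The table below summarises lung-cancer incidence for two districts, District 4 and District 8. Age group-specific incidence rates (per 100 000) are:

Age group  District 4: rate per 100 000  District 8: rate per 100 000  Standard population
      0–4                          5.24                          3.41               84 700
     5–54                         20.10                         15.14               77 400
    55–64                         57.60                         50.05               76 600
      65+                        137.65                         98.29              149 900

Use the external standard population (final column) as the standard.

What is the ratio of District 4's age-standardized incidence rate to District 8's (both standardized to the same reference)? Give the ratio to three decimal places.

Standard total = 388 600; weights = 0.2180, 0.1992, 0.1971, 0.3857.
District 4: 0.2180×5.24 + 0.1992×20.10 + 0.1971×57.60 + 0.3857×137.65 = 69.5972 per 100 000.
District 8: 0.2180×3.41 + 0.1992×15.14 + 0.1971×50.05 + 0.3857×98.29 = 51.5393 per 100 000.
Ratio = 69.5972 ÷ 51.5393 = 1.35037.

1.350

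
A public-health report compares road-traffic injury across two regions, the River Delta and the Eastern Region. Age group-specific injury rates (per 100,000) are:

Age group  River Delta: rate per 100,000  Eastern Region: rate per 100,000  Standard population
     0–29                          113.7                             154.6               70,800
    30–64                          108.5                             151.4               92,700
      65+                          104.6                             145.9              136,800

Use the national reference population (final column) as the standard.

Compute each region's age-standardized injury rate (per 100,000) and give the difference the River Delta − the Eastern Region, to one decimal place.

-41.7

Standard total = 300,300; weights = 0.2358, 0.3087, 0.4555.
The River Delta: 0.2358×113.7 + 0.3087×108.5 + 0.4555×104.6 = 107.9494 per 100,000.
The Eastern Region: 0.2358×154.6 + 0.3087×151.4 + 0.4555×145.9 = 149.6490 per 100,000.
Difference = 107.9494 − 149.6490 = -41.6996.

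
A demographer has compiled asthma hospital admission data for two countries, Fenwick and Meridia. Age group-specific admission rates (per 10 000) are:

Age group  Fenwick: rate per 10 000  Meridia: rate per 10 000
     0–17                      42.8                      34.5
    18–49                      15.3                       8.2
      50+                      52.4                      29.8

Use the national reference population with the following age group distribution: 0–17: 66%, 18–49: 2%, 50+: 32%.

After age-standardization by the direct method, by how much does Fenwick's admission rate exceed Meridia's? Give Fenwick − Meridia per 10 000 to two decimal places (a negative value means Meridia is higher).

Standard weights: 0.66, 0.02, 0.32.
Fenwick: 0.6600×42.8 + 0.0200×15.3 + 0.3200×52.4 = 45.3220 per 10 000.
Meridia: 0.6600×34.5 + 0.0200×8.2 + 0.3200×29.8 = 32.4700 per 10 000.
Difference = 45.3220 − 32.4700 = 12.8520.

12.85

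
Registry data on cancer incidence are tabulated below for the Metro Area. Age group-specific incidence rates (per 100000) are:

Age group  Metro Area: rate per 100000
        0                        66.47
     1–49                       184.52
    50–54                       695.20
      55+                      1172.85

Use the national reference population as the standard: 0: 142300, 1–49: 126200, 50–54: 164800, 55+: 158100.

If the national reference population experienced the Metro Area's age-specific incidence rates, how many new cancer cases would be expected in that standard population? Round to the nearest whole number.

Expected new cancer cases = Σ (standard pop × age-specific rate ÷ 100000)
= 142300×66.47/100000 + 126200×184.52/100000 + 164800×695.20/100000 + 158100×1172.85/100000
= 94.59 + 232.86 + 1145.69 + 1854.28 = 3327.42.

3327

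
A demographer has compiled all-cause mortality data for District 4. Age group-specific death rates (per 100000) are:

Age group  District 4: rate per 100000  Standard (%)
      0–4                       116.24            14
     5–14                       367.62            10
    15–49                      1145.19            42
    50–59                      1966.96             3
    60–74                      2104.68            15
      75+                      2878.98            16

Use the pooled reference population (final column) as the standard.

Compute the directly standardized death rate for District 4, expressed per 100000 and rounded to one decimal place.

Standard weights: 0.14, 0.10, 0.42, 0.03, 0.15, 0.16.
Standardized rate: 0.1400×116.24 + 0.1000×367.62 + 0.4200×1145.19 + 0.0300×1966.96 + 0.1500×2104.68 + 0.1600×2878.98 = 1369.3630 per 100000.

1369.4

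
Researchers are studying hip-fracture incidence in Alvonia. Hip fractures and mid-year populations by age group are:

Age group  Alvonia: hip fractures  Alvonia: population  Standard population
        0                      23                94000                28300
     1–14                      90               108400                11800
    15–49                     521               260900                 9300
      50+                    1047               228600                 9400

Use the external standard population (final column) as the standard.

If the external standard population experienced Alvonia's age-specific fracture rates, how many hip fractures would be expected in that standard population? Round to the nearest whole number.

78

Age-specific rates per 100000 for Alvonia: 24.47, 83.03, 199.69, 458.01.
Expected hip fractures = Σ (standard pop × age-specific rate ÷ 100000)
= 28300×24.47/100000 + 11800×83.03/100000 + 9300×199.69/100000 + 9400×458.01/100000
= 6.92 + 9.80 + 18.57 + 43.05 = 78.35.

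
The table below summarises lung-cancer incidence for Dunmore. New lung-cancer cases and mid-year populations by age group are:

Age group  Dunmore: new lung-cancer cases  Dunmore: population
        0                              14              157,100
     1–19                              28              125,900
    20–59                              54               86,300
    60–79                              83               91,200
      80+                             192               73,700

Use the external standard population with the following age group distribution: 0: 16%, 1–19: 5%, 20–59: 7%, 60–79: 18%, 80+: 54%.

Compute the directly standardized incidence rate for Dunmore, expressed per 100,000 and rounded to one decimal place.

Age-specific rates per 100,000 for Dunmore: 8.91, 22.24, 62.57, 91.01, 260.52.
Standard weights: 0.16, 0.05, 0.07, 0.18, 0.54.
Standardized rate: 0.1600×8.91 + 0.0500×22.24 + 0.0700×62.57 + 0.1800×91.01 + 0.5400×260.52 = 163.9779 per 100,000.

164.0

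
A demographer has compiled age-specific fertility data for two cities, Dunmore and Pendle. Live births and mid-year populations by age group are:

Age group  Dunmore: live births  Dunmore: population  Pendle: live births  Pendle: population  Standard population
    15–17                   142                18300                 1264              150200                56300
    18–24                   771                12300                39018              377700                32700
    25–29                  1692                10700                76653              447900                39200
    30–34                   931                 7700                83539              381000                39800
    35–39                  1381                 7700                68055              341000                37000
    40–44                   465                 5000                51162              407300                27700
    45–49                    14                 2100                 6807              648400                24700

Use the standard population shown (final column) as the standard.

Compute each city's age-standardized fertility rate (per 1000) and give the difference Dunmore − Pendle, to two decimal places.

-29.28

Age-specific rates per 1000 for Dunmore: 7.760, 62.683, 158.131, 120.909, 179.351, 93.000, 6.667.
For Pendle: 8.415, 103.304, 171.139, 219.262, 199.575, 125.613, 10.498.
Standard total = 257400; weights = 0.2187, 0.1270, 0.1523, 0.1546, 0.1437, 0.1076, 0.0960.
Dunmore: 0.2187×7.760 + 0.1270×62.683 + 0.1523×158.131 + 0.1546×120.909 + 0.1437×179.351 + 0.1076×93.000 + 0.0960×6.667 = 88.8665 per 1000.
Pendle: 0.2187×8.415 + 0.1270×103.304 + 0.1523×171.139 + 0.1546×219.262 + 0.1437×199.575 + 0.1076×125.613 + 0.0960×10.498 = 118.1436 per 1000.
Difference = 88.8665 − 118.1436 = -29.2770.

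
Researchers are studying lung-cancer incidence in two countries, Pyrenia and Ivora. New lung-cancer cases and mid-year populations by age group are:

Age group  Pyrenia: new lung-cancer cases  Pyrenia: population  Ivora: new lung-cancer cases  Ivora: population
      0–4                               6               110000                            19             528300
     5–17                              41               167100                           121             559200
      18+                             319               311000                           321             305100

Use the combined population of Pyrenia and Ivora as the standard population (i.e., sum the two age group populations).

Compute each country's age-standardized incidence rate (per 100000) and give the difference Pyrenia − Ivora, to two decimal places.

Age-specific rates per 100000 for Pyrenia: 5.45, 24.54, 102.57.
For Ivora: 3.60, 21.64, 105.21.
Combined standard total = 1980700; weights = 0.3223, 0.3667, 0.3111.
Pyrenia: 0.3223×5.45 + 0.3667×24.54 + 0.3111×102.57 = 42.6602 per 100000.
Ivora: 0.3223×3.60 + 0.3667×21.64 + 0.3111×105.21 = 41.8196 per 100000.
Difference = 42.6602 − 41.8196 = 0.8406.

0.84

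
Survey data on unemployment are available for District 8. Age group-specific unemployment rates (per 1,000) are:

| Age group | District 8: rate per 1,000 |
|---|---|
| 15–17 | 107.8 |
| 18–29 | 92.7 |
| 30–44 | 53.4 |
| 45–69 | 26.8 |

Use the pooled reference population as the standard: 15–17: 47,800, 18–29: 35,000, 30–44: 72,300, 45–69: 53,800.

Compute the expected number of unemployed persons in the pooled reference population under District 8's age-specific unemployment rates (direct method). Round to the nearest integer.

Expected unemployed persons = Σ (standard pop × age-specific rate ÷ 1,000)
= 47,800×107.8/1,000 + 35,000×92.7/1,000 + 72,300×53.4/1,000 + 53,800×26.8/1,000
= 5152.84 + 3244.50 + 3860.82 + 1441.84 = 13700.00.

13700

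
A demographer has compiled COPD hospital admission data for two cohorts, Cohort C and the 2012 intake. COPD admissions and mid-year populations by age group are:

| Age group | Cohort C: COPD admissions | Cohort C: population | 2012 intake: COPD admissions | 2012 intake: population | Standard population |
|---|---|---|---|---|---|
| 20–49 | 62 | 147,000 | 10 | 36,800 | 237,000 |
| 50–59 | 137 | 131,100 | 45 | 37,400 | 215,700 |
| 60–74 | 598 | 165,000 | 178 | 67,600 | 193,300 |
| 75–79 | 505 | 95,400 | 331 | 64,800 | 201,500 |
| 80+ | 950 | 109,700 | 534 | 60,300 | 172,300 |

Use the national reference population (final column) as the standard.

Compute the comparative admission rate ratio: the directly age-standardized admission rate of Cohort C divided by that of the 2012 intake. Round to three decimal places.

Age-specific rates per 10,000 for Cohort C: 4.22, 10.45, 36.24, 52.94, 86.60.
For the 2012 intake: 2.72, 12.03, 26.33, 51.08, 88.56.
Standard total = 1,019,800; weights = 0.2324, 0.2115, 0.1895, 0.1976, 0.1690.
Cohort C: 0.2324×4.22 + 0.2115×10.45 + 0.1895×36.24 + 0.1976×52.94 + 0.1690×86.60 = 35.1509 per 10,000.
The 2012 intake: 0.2324×2.72 + 0.2115×12.03 + 0.1895×26.33 + 0.1976×51.08 + 0.1690×88.56 = 33.2225 per 10,000.
Ratio = 35.1509 ÷ 33.2225 = 1.05805.

1.058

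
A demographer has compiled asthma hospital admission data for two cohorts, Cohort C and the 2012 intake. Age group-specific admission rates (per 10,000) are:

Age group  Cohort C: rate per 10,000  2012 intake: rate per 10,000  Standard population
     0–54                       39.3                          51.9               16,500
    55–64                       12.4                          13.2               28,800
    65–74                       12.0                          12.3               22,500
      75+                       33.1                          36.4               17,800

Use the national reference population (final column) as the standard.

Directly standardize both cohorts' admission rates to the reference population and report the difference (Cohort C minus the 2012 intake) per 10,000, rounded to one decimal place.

Standard total = 85,600; weights = 0.1928, 0.3364, 0.2629, 0.2079.
Cohort C: 0.1928×39.3 + 0.3364×12.4 + 0.2629×12.0 + 0.2079×33.1 = 21.7845 per 10,000.
The 2012 intake: 0.1928×51.9 + 0.3364×13.2 + 0.2629×12.3 + 0.2079×36.4 = 25.2474 per 10,000.
Difference = 21.7845 − 25.2474 = -3.4630.

-3.5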